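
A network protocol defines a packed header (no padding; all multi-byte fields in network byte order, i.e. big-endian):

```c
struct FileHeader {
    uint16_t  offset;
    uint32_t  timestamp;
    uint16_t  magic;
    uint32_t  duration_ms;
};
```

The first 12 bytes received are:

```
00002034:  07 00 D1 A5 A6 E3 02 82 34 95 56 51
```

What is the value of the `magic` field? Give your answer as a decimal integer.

642

`magic` follows `offset` (2 B), `timestamp` (4 B), so it starts at offset 2 + 4 = 6 and occupies 2 bytes.
Bytes at offsets 6..7: 02 82.
Big-endian stores the most-significant byte at the lowest address.
The bytes are already most-significant first: 0x0282.
0x0282 = 642.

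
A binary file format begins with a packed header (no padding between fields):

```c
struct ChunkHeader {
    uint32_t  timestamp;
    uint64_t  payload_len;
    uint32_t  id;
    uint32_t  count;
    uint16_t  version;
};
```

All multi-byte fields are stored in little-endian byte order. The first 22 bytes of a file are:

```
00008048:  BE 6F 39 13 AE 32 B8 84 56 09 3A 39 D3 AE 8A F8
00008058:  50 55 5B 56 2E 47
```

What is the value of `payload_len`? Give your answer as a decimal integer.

`payload_len` follows `timestamp` (4 bytes), so it starts at byte offset 4 and occupies 8 bytes.
Bytes at offsets 4..11: AE 32 B8 84 56 09 3A 39.
Little-endian stores the least-significant byte at the lowest address.
Reassemble most-significant byte first: 39 3A 09 56 84 B8 32 AE → 0x393A095684B832AE.
0x393A095684B832AE = 4123618676009611950.

4123618676009611950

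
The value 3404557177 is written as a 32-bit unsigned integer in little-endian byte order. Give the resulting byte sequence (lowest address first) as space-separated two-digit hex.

3404557177 in hexadecimal, padded to 32 bits, is 0xCAED6B79.
Split into bytes (most-significant first): CA ED 6B 79.
Little-endian stores the least-significant byte at the lowest address.
So at ascending addresses the bytes are 79 6B ED CA.

79 6B ED CA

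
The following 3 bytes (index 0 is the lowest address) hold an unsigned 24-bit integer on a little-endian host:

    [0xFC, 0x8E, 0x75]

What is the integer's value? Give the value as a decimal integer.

7704316

Little-endian: lowest address holds the least-significant byte.
Reassemble most-significant byte first: 75 8E FC → 0x758EFC.
0x758EFC = 7704316.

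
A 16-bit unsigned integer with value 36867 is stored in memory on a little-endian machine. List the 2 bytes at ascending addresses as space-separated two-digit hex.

36867 in hexadecimal, padded to 16 bits, is 0x9003.
Split into bytes (most-significant first): 90 03.
Little-endian stores the least-significant byte at the lowest address.
So at ascending addresses the bytes are 03 90.

03 90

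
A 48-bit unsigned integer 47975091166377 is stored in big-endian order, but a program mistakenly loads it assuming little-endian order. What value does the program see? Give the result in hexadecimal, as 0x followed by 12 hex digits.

0xA95C4412A22B

47975091166377 in 48-bit hexadecimal is 0x2BA212445CA9.
Stored big-endian, the bytes at ascending addresses are 2B A2 12 44 5C A9.
Read back as little-endian, the first byte is least significant, giving 0xA95C4412A22B.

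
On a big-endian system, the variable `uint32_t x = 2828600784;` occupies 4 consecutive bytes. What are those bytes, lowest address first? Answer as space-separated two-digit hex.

A8 99 05 D0

2828600784 in hexadecimal, padded to 32 bits, is 0xA89905D0.
Split into bytes (most-significant first): A8 99 05 D0.
Big-endian stores the most-significant byte at the lowest address.
So the memory order matches the most-significant-first order: A8 99 05 D0.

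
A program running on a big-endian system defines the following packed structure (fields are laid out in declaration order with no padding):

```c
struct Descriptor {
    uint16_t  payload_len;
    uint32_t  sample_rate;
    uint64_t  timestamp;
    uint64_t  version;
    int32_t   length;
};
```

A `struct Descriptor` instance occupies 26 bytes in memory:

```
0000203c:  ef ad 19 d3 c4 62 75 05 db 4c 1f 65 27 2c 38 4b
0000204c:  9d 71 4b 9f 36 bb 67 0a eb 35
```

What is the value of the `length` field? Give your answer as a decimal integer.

`length` follows `payload_len` (2 B), `sample_rate` (4 B), `timestamp` (8 B), `version` (8 B), so it starts at offset 2 + 4 + 8 + 8 = 22 and occupies 4 bytes.
Bytes at offsets 22..25: 67 0A EB 35.
Big-endian: lowest address holds the most-significant byte.
The bytes are already most-significant first: 0x670AEB35.
0x670AEB35 = 1728768821.

1728768821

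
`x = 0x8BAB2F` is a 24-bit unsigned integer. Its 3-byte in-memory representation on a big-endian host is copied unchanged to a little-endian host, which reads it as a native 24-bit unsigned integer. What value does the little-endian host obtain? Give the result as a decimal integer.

3124107

Stored big-endian, the bytes at ascending addresses are 8B AB 2F.
Read back as little-endian, the first byte is least significant, giving 0x2FAB8B.
0x2FAB8B = 3124107.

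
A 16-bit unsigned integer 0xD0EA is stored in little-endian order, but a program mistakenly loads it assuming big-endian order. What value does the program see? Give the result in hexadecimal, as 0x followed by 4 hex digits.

0xEAD0

Stored little-endian, the bytes at ascending addresses are EA D0.
Read back as big-endian, the last byte is least significant, giving 0xEAD0.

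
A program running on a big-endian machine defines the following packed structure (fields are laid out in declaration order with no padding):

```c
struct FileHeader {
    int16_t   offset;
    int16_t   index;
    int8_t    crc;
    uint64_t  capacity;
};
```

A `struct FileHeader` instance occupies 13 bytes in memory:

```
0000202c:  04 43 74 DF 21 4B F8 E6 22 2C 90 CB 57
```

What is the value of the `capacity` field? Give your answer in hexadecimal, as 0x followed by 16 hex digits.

`capacity` follows `offset` (2 B), `index` (2 B), `crc` (1 B), so it starts at offset 2 + 2 + 1 = 5 and occupies 8 bytes.
Bytes at offsets 5..12: 4B F8 E6 22 2C 90 CB 57.
Big-endian stores the most-significant byte at the lowest address.
The bytes are already most-significant first: 0x4BF8E6222C90CB57.

0x4BF8E6222C90CB57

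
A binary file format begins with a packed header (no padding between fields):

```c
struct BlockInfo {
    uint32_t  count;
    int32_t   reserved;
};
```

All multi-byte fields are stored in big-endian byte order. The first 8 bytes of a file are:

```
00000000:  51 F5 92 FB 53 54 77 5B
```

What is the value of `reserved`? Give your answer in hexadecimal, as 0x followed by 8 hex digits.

`reserved` follows `count` (4 bytes), so it starts at byte offset 4 and occupies 4 bytes.
Bytes at offsets 4..7: 53 54 77 5B.
Big-endian stores the most-significant byte at the lowest address.
The bytes are already most-significant first: 0x5354775B.

0x5354775B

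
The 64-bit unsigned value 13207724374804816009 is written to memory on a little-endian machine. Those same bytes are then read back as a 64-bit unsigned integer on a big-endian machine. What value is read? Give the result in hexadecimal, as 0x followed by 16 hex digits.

13207724374804816009 in 64-bit hexadecimal is 0xB74B435763826089.
Stored little-endian, the bytes at ascending addresses are 89 60 82 63 57 43 4B B7.
Read back as big-endian, the last byte is least significant, giving 0x8960826357434BB7.

0x8960826357434BB7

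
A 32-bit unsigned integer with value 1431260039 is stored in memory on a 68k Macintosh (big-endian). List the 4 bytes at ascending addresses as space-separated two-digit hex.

1431260039 in hexadecimal, padded to 32 bits, is 0x554F4B87.
Split into bytes (most-significant first): 55 4F 4B 87.
In big-endian order the high byte comes first in memory.
So the memory order matches the most-significant-first order: 55 4F 4B 87.

55 4F 4B 87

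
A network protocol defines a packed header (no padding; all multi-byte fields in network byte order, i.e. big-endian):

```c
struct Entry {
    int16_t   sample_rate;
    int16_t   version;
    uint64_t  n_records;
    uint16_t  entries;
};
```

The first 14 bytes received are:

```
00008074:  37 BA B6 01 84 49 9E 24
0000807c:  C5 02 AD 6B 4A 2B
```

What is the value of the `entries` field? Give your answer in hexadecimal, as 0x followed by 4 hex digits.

0x4A2B

`entries` follows `sample_rate` (2 B), `version` (2 B), `n_records` (8 B), so it starts at offset 2 + 2 + 8 = 12 and occupies 2 bytes.
Bytes at offsets 12..13: 4A 2B.
Big-endian stores the most-significant byte at the lowest address.
The bytes are already most-significant first: 0x4A2B.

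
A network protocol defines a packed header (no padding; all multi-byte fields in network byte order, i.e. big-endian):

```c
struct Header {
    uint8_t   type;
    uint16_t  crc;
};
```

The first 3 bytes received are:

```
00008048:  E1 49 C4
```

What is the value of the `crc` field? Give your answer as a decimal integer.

18884

`crc` follows `type` (1 byte), so it starts at byte offset 1 and occupies 2 bytes.
Bytes at offsets 1..2: 49 C4.
Big-endian stores the most-significant byte at the lowest address.
The bytes are already most-significant first: 0x49C4.
0x49C4 = 18884.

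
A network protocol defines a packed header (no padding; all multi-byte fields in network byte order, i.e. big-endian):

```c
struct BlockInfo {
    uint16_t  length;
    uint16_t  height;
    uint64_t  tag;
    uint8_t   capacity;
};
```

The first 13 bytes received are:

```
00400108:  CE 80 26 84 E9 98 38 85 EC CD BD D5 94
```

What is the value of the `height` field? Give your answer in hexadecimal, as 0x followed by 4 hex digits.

0x2684

`height` follows `length` (2 bytes), so it starts at byte offset 2 and occupies 2 bytes.
Bytes at offsets 2..3: 26 84.
Big-endian: lowest address holds the most-significant byte.
The bytes are already most-significant first: 0x2684.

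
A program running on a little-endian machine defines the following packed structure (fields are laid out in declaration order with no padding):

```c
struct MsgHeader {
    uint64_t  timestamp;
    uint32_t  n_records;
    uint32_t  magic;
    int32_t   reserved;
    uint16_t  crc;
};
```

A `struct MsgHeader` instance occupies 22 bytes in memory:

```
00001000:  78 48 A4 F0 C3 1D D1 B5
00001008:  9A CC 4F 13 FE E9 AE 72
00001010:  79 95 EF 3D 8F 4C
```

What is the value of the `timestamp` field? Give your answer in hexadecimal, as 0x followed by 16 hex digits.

0xB5D11DC3F0A44878

`timestamp` is the first field, at byte offset 0, occupying 8 bytes.
Bytes at offsets 0..7: 78 48 A4 F0 C3 1D D1 B5.
Little-endian: lowest address holds the least-significant byte.
Reassemble most-significant byte first: B5 D1 1D C3 F0 A4 48 78 → 0xB5D11DC3F0A44878.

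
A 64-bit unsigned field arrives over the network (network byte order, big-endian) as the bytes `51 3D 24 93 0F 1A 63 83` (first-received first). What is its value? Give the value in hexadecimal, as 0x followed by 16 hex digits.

0x513D24930F1A6383

Big-endian: lowest address holds the most-significant byte.
The bytes are already most-significant first: 0x513D24930F1A6383.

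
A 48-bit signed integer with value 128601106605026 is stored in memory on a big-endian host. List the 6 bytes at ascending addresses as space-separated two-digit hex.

128601106605026 in hexadecimal, padded to 48 bits, is 0x74F64746E3E2.
Split into bytes (most-significant first): 74 F6 47 46 E3 E2.
Big-endian: lowest address holds the most-significant byte.
So the memory order matches the most-significant-first order: 74 F6 47 46 E3 E2.

74 F6 47 46 E3 E2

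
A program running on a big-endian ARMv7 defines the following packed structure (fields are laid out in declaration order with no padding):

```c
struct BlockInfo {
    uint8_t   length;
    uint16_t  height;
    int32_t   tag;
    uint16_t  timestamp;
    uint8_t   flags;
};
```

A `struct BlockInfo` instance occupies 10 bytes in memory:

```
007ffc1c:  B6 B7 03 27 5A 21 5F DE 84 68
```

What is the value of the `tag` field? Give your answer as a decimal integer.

`tag` follows `length` (1 B), `height` (2 B), so it starts at offset 1 + 2 = 3 and occupies 4 bytes.
Bytes at offsets 3..6: 27 5A 21 5F.
Big-endian stores the most-significant byte at the lowest address.
The bytes are already most-significant first: 0x275A215F.
0x275A215F = 660218207.

660218207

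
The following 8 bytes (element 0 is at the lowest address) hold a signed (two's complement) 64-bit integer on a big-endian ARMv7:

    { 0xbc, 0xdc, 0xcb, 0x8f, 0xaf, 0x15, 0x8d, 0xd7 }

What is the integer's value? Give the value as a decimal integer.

Big-endian: lowest address holds the most-significant byte.
The bytes are already most-significant first: 0xBCDCCB8FAF158DD7.
Top bit is set, so as a signed 64-bit value this is 0xBCDCCB8FAF158DD7 − 2^64 = -4837768081724568105.

-4837768081724568105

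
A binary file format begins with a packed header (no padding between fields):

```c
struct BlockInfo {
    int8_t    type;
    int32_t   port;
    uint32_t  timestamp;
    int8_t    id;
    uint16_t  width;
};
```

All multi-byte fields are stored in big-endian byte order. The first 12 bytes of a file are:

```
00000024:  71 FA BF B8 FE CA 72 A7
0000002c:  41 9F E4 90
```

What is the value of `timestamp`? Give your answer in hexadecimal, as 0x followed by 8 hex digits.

0xCA72A741

`timestamp` follows `type` (1 B), `port` (4 B), so it starts at offset 1 + 4 = 5 and occupies 4 bytes.
Bytes at offsets 5..8: CA 72 A7 41.
Big-endian: lowest address holds the most-significant byte.
The bytes are already most-significant first: 0xCA72A741.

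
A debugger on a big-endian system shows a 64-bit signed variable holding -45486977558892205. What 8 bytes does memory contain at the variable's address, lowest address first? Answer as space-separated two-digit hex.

FF 5E 65 D5 BC B2 31 53

Two's complement of -45486977558892205 in 64 bits: 45486977558892205 = 0x00A19A2A434DCEAD; invert → 0xFF5E65D5BCB23152; add 1 → 0xFF5E65D5BCB23153.
Split into bytes (most-significant first): FF 5E 65 D5 BC B2 31 53.
Big-endian: lowest address holds the most-significant byte.
So the memory order matches the most-significant-first order: FF 5E 65 D5 BC B2 31 53.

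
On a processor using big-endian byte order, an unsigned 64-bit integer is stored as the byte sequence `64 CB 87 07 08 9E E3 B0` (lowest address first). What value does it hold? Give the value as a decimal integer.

Big-endian stores the most-significant byte at the lowest address.
The bytes are already most-significant first: 0x64CB8707089EE3B0.
0x64CB8707089EE3B0 = 7263047288344208304.

7263047288344208304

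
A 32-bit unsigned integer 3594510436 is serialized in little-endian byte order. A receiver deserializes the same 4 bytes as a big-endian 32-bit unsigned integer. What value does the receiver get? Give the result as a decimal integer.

3594510436 in 32-bit hexadecimal is 0xD63FE064.
Stored little-endian, the bytes at ascending addresses are 64 E0 3F D6.
Read back as big-endian, the last byte is least significant, giving 0x64E03FD6.
0x64E03FD6 = 1692418006.

1692418006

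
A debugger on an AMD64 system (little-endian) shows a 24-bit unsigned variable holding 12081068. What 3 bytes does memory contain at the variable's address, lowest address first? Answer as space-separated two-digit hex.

12081068 in hexadecimal, padded to 24 bits, is 0xB857AC.
Split into bytes (most-significant first): B8 57 AC.
Little-endian stores the least-significant byte at the lowest address.
So at ascending addresses the bytes are AC 57 B8.

AC 57 B8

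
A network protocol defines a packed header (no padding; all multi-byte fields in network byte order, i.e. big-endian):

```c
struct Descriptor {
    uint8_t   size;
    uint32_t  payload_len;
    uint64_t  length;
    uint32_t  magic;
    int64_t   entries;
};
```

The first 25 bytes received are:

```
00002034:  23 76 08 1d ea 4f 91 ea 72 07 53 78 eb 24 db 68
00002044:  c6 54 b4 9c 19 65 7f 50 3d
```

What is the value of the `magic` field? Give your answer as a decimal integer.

`magic` follows `size` (1 B), `payload_len` (4 B), `length` (8 B), so it starts at offset 1 + 4 + 8 = 13 and occupies 4 bytes.
Bytes at offsets 13..16: 24 DB 68 C6.
In big-endian order the high byte comes first in memory.
The bytes are already most-significant first: 0x24DB68C6.
0x24DB68C6 = 618358982.

618358982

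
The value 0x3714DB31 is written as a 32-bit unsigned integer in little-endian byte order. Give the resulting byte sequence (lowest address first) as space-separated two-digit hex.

31 DB 14 37

Split into bytes (most-significant first): 37 14 DB 31.
In little-endian order the low byte comes first in memory.
So at ascending addresses the bytes are 31 DB 14 37.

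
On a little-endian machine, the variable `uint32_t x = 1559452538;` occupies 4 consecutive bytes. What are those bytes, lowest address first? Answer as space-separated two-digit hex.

7A 5B F3 5C

1559452538 in hexadecimal, padded to 32 bits, is 0x5CF35B7A.
Split into bytes (most-significant first): 5C F3 5B 7A.
In little-endian order the low byte comes first in memory.
So at ascending addresses the bytes are 7A 5B F3 5C.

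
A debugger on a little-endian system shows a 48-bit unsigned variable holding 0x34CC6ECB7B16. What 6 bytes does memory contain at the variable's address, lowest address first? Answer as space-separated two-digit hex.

16 7B CB 6E CC 34

Split into bytes (most-significant first): 34 CC 6E CB 7B 16.
Little-endian: lowest address holds the least-significant byte.
So at ascending addresses the bytes are 16 7B CB 6E CC 34.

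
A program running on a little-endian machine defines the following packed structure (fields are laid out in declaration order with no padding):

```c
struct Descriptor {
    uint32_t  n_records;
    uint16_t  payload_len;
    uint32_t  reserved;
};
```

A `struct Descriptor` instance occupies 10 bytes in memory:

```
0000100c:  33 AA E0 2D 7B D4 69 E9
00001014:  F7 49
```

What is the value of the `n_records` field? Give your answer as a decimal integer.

769698355

`n_records` is the first field, at byte offset 0, occupying 4 bytes.
Bytes at offsets 0..3: 33 AA E0 2D.
Little-endian stores the least-significant byte at the lowest address.
Reassemble most-significant byte first: 2D E0 AA 33 → 0x2DE0AA33.
0x2DE0AA33 = 769698355.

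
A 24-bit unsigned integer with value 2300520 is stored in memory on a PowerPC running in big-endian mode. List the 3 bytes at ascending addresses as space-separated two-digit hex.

2300520 in hexadecimal, padded to 24 bits, is 0x231A68.
Split into bytes (most-significant first): 23 1A 68.
Big-endian stores the most-significant byte at the lowest address.
So the memory order matches the most-significant-first order: 23 1A 68.

23 1A 68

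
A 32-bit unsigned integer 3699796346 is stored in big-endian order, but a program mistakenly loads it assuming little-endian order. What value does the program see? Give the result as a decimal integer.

3699796346 in 32-bit hexadecimal is 0xDC86697A.
Stored big-endian, the bytes at ascending addresses are DC 86 69 7A.
Read back as little-endian, the first byte is least significant, giving 0x7A6986DC.
0x7A6986DC = 2053736156.

2053736156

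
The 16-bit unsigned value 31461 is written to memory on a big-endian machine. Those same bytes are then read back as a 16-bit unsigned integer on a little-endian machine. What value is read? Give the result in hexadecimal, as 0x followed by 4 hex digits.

0xE57A

31461 in 16-bit hexadecimal is 0x7AE5.
Stored big-endian, the bytes at ascending addresses are 7A E5.
Read back as little-endian, the first byte is least significant, giving 0xE57A.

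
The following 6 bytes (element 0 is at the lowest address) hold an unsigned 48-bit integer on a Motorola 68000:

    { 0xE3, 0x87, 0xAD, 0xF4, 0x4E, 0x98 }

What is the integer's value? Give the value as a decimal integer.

250171878559384

Big-endian stores the most-significant byte at the lowest address.
The bytes are already most-significant first: 0xE387ADF44E98.
0xE387ADF44E98 = 250171878559384.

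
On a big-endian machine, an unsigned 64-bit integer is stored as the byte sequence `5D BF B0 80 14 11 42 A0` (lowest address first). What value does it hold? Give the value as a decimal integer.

In big-endian order the high byte comes first in memory.
The bytes are already most-significant first: 0x5DBFB080141142A0.
0x5DBFB080141142A0 = 6755312030218011296.

6755312030218011296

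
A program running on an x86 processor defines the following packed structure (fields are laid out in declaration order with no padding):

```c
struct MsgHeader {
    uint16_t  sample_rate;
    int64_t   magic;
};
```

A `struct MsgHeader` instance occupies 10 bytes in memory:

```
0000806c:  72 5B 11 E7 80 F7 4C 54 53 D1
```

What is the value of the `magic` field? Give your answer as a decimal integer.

`magic` follows `sample_rate` (2 bytes), so it starts at byte offset 2 and occupies 8 bytes.
Bytes at offsets 2..9: 11 E7 80 F7 4C 54 53 D1.
Little-endian: lowest address holds the least-significant byte.
Reassemble most-significant byte first: D1 53 54 4C F7 80 E7 11 → 0xD153544CF780E711.
Top bit is set, so as a signed 64-bit value this is 0xD153544CF780E711 − 2^64 = -3363251807168960751.

-3363251807168960751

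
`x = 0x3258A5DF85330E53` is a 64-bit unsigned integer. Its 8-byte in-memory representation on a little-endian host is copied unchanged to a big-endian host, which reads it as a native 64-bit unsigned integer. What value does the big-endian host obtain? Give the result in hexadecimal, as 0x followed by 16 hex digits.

0x530E3385DFA55832

Stored little-endian, the bytes at ascending addresses are 53 0E 33 85 DF A5 58 32.
Read back as big-endian, the last byte is least significant, giving 0x530E3385DFA55832.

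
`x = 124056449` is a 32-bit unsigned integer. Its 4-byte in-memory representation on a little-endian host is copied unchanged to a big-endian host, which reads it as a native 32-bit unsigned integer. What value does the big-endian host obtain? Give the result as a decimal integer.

124056449 in 32-bit hexadecimal is 0x0764F381.
Stored little-endian, the bytes at ascending addresses are 81 F3 64 07.
Read back as big-endian, the last byte is least significant, giving 0x81F36407.
0x81F36407 = 2180211719.

2180211719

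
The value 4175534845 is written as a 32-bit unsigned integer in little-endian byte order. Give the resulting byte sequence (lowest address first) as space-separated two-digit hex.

FD 9A E1 F8

4175534845 in hexadecimal, padded to 32 bits, is 0xF8E19AFD.
Split into bytes (most-significant first): F8 E1 9A FD.
Little-endian stores the least-significant byte at the lowest address.
So at ascending addresses the bytes are FD 9A E1 F8.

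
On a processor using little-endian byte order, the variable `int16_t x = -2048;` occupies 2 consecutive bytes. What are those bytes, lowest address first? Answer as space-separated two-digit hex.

00 F8

Two's complement of -2048 in 16 bits: 2048 = 0x0800; invert → 0xF7FF; add 1 → 0xF800.
Split into bytes (most-significant first): F8 00.
In little-endian order the low byte comes first in memory.
So at ascending addresses the bytes are 00 F8.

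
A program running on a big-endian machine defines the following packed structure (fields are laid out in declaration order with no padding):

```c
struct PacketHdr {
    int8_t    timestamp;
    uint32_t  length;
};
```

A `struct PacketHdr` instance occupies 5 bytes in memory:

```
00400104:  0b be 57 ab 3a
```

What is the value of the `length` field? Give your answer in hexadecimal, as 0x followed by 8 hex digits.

0xBE57AB3A

`length` follows `timestamp` (1 byte), so it starts at byte offset 1 and occupies 4 bytes.
Bytes at offsets 1..4: BE 57 AB 3A.
Big-endian: lowest address holds the most-significant byte.
The bytes are already most-significant first: 0xBE57AB3A.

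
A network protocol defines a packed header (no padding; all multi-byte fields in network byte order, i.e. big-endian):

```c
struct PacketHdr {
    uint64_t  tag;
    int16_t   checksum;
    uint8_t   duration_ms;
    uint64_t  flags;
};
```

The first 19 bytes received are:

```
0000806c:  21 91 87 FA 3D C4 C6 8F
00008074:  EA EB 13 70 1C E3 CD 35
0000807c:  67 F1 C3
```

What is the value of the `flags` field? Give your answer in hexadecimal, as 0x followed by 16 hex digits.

0x701CE3CD3567F1C3

`flags` follows `tag` (8 B), `checksum` (2 B), `duration_ms` (1 B), so it starts at offset 8 + 2 + 1 = 11 and occupies 8 bytes.
Bytes at offsets 11..18: 70 1C E3 CD 35 67 F1 C3.
In big-endian order the high byte comes first in memory.
The bytes are already most-significant first: 0x701CE3CD3567F1C3.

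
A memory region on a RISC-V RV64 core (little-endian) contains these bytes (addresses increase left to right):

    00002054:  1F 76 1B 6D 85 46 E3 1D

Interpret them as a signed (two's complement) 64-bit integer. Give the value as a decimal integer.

2153642585688339999

Little-endian stores the least-significant byte at the lowest address.
Reassemble most-significant byte first: 1D E3 46 85 6D 1B 76 1F → 0x1DE346856D1B761F.
0x1DE346856D1B761F = 2153642585688339999.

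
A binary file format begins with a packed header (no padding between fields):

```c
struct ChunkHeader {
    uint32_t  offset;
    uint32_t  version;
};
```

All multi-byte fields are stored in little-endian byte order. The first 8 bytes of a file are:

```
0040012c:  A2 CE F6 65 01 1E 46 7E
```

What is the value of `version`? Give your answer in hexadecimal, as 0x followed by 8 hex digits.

0x7E461E01

`version` follows `offset` (4 bytes), so it starts at byte offset 4 and occupies 4 bytes.
Bytes at offsets 4..7: 01 1E 46 7E.
Little-endian stores the least-significant byte at the lowest address.
Reassemble most-significant byte first: 7E 46 1E 01 → 0x7E461E01.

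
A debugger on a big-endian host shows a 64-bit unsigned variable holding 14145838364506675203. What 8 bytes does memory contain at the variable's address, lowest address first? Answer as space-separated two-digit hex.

C4 50 1D 0B 6E 83 58 03

14145838364506675203 in hexadecimal, padded to 64 bits, is 0xC4501D0B6E835803.
Split into bytes (most-significant first): C4 50 1D 0B 6E 83 58 03.
Big-endian stores the most-significant byte at the lowest address.
So the memory order matches the most-significant-first order: C4 50 1D 0B 6E 83 58 03.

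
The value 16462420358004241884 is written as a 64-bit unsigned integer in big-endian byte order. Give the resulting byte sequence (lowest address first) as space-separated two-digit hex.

16462420358004241884 in hexadecimal, padded to 64 bits, is 0xE47644180E0075DC.
Split into bytes (most-significant first): E4 76 44 18 0E 00 75 DC.
Big-endian: lowest address holds the most-significant byte.
So the memory order matches the most-significant-first order: E4 76 44 18 0E 00 75 DC.

E4 76 44 18 0E 00 75 DC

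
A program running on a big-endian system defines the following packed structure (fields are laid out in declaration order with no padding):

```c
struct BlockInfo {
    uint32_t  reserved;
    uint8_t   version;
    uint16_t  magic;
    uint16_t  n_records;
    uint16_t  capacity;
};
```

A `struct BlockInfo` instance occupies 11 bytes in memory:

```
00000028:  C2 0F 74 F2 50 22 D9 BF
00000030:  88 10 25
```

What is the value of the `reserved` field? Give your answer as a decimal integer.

`reserved` is the first field, at byte offset 0, occupying 4 bytes.
Bytes at offsets 0..3: C2 0F 74 F2.
In big-endian order the high byte comes first in memory.
The bytes are already most-significant first: 0xC20F74F2.
0xC20F74F2 = 3255792882.

3255792882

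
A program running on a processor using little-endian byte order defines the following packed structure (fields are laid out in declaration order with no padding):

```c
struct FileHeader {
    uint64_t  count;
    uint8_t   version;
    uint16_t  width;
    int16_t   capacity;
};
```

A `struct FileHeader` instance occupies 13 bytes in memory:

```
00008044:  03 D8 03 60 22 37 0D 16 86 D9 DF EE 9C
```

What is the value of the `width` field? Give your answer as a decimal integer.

`width` follows `count` (8 B), `version` (1 B), so it starts at offset 8 + 1 = 9 and occupies 2 bytes.
Bytes at offsets 9..10: D9 DF.
In little-endian order the low byte comes first in memory.
Reassemble most-significant byte first: DF D9 → 0xDFD9.
0xDFD9 = 57305.

57305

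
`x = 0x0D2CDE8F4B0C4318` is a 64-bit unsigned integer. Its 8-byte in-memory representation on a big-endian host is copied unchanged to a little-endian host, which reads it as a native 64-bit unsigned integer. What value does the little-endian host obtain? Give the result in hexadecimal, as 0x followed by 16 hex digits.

0x18430C4B8FDE2C0D

Stored big-endian, the bytes at ascending addresses are 0D 2C DE 8F 4B 0C 43 18.
Read back as little-endian, the first byte is least significant, giving 0x18430C4B8FDE2C0D.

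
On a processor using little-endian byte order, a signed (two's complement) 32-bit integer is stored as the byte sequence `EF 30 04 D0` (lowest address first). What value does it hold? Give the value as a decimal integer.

-805031697

In little-endian order the low byte comes first in memory.
Reassemble most-significant byte first: D0 04 30 EF → 0xD00430EF.
Top bit is set, so as a signed 32-bit value this is 0xD00430EF − 2^32 = -805031697.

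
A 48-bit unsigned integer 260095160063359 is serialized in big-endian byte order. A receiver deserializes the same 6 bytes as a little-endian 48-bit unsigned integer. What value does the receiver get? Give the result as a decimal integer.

260095160063359 in 48-bit hexadecimal is 0xEC8E1F9F957F.
Stored big-endian, the bytes at ascending addresses are EC 8E 1F 9F 95 7F.
Read back as little-endian, the first byte is least significant, giving 0x7F959F1F8EEC.
0x7F959F1F8EEC = 140280596500204.

140280596500204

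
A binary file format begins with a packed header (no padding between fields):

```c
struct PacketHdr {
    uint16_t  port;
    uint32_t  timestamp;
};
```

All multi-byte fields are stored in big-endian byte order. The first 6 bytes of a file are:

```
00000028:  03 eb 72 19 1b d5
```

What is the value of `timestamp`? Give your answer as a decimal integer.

`timestamp` follows `port` (2 bytes), so it starts at byte offset 2 and occupies 4 bytes.
Bytes at offsets 2..5: 72 19 1B D5.
Big-endian stores the most-significant byte at the lowest address.
The bytes are already most-significant first: 0x72191BD5.
0x72191BD5 = 1914248149.

1914248149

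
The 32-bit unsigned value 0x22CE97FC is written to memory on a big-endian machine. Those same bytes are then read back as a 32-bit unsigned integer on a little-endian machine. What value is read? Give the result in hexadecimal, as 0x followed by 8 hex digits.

0xFC97CE22

Stored big-endian, the bytes at ascending addresses are 22 CE 97 FC.
Read back as little-endian, the first byte is least significant, giving 0xFC97CE22.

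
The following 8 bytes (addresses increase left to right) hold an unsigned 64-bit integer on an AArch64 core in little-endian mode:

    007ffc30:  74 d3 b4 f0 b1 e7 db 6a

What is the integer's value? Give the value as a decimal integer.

7700002739353604980

In little-endian order the low byte comes first in memory.
Reassemble most-significant byte first: 6A DB E7 B1 F0 B4 D3 74 → 0x6ADBE7B1F0B4D374.
0x6ADBE7B1F0B4D374 = 7700002739353604980.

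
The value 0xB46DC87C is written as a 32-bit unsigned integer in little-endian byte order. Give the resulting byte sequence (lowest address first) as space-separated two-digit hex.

7C C8 6D B4

Split into bytes (most-significant first): B4 6D C8 7C.
Little-endian: lowest address holds the least-significant byte.
So at ascending addresses the bytes are 7C C8 6D B4.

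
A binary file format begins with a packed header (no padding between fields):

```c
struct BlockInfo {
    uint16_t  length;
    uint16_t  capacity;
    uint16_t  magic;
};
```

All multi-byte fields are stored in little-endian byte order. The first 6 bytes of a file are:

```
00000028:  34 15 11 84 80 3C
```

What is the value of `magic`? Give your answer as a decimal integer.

15488

`magic` follows `length` (2 B), `capacity` (2 B), so it starts at offset 2 + 2 = 4 and occupies 2 bytes.
Bytes at offsets 4..5: 80 3C.
In little-endian order the low byte comes first in memory.
Reassemble most-significant byte first: 3C 80 → 0x3C80.
0x3C80 = 15488.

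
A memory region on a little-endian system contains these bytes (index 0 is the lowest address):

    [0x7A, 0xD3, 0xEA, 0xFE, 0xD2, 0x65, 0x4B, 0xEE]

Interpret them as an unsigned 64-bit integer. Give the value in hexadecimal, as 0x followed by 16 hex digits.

0xEE4B65D2FEEAD37A

Little-endian stores the least-significant byte at the lowest address.
Reassemble most-significant byte first: EE 4B 65 D2 FE EA D3 7A → 0xEE4B65D2FEEAD37A.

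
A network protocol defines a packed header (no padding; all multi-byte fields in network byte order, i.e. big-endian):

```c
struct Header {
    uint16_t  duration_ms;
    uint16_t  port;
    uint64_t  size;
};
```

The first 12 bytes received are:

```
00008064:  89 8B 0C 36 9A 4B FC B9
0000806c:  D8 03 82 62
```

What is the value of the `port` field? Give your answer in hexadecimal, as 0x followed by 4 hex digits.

`port` follows `duration_ms` (2 bytes), so it starts at byte offset 2 and occupies 2 bytes.
Bytes at offsets 2..3: 0C 36.
Big-endian: lowest address holds the most-significant byte.
The bytes are already most-significant first: 0x0C36.

0x0C36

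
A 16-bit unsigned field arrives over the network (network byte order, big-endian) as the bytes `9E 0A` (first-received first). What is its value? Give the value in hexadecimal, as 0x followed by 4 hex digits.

0x9E0A

Big-endian stores the most-significant byte at the lowest address.
The bytes are already most-significant first: 0x9E0A.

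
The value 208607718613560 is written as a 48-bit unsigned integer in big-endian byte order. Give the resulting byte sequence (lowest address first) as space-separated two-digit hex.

BD BA 44 F7 22 38

208607718613560 in hexadecimal, padded to 48 bits, is 0xBDBA44F72238.
Split into bytes (most-significant first): BD BA 44 F7 22 38.
In big-endian order the high byte comes first in memory.
So the memory order matches the most-significant-first order: BD BA 44 F7 22 38.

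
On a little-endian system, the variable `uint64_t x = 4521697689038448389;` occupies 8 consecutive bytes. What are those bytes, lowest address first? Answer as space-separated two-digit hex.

05 67 D7 58 17 4C C0 3E

4521697689038448389 in hexadecimal, padded to 64 bits, is 0x3EC04C1758D76705.
Split into bytes (most-significant first): 3E C0 4C 17 58 D7 67 05.
Little-endian stores the least-significant byte at the lowest address.
So at ascending addresses the bytes are 05 67 D7 58 17 4C C0 3E.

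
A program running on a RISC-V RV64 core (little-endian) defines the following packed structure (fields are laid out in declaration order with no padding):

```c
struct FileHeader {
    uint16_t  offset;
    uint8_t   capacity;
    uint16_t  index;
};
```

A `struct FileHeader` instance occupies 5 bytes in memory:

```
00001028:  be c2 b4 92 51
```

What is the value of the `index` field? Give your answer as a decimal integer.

`index` follows `offset` (2 B), `capacity` (1 B), so it starts at offset 2 + 1 = 3 and occupies 2 bytes.
Bytes at offsets 3..4: 92 51.
Little-endian: lowest address holds the least-significant byte.
Reassemble most-significant byte first: 51 92 → 0x5192.
0x5192 = 20882.

20882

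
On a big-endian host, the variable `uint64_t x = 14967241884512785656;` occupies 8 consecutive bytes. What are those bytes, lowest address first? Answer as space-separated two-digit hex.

14967241884512785656 in hexadecimal, padded to 64 bits, is 0xCFB65331B1BB94F8.
Split into bytes (most-significant first): CF B6 53 31 B1 BB 94 F8.
Big-endian stores the most-significant byte at the lowest address.
So the memory order matches the most-significant-first order: CF B6 53 31 B1 BB 94 F8.

CF B6 53 31 B1 BB 94 F8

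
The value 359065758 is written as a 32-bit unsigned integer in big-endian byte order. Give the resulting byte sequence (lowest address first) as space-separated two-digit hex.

15 66 E8 9E

359065758 in hexadecimal, padded to 32 bits, is 0x1566E89E.
Split into bytes (most-significant first): 15 66 E8 9E.
Big-endian: lowest address holds the most-significant byte.
So the memory order matches the most-significant-first order: 15 66 E8 9E.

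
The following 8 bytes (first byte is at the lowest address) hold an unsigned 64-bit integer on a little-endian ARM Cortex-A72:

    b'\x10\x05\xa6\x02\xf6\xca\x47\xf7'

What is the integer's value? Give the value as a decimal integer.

17818433608669857040

In little-endian order the low byte comes first in memory.
Reassemble most-significant byte first: F7 47 CA F6 02 A6 05 10 → 0xF747CAF602A60510.
0xF747CAF602A60510 = 17818433608669857040.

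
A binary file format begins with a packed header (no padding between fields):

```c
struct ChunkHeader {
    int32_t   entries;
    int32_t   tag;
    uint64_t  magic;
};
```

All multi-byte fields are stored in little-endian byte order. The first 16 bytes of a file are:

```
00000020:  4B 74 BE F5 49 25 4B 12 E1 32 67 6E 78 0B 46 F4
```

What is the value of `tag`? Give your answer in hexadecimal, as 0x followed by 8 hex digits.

`tag` follows `entries` (4 bytes), so it starts at byte offset 4 and occupies 4 bytes.
Bytes at offsets 4..7: 49 25 4B 12.
Little-endian stores the least-significant byte at the lowest address.
Reassemble most-significant byte first: 12 4B 25 49 → 0x124B2549.

0x124B2549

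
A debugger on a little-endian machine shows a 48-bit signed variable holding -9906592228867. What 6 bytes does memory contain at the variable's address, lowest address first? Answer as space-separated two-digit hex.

FD D9 16 71 FD F6

Two's complement of -9906592228867 in 48 bits: 9906592228867 = 0x09028EE92603; invert → 0xF6FD7116D9FC; add 1 → 0xF6FD7116D9FD.
Split into bytes (most-significant first): F6 FD 71 16 D9 FD.
Little-endian stores the least-significant byte at the lowest address.
So at ascending addresses the bytes are FD D9 16 71 FD F6.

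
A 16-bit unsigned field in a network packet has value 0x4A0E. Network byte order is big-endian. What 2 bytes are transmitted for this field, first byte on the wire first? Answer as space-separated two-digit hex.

Split into bytes (most-significant first): 4A 0E.
Big-endian stores the most-significant byte at the lowest address.
So the memory order matches the most-significant-first order: 4A 0E.

4A 0E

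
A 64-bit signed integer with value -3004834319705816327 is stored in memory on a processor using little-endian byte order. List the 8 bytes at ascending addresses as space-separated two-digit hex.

Two's complement of -3004834319705816327 in 64 bits: 3004834319705816327 = 0x29B350E4BAF7BD07; invert → 0xD64CAF1B450842F8; add 1 → 0xD64CAF1B450842F9.
Split into bytes (most-significant first): D6 4C AF 1B 45 08 42 F9.
Little-endian: lowest address holds the least-significant byte.
So at ascending addresses the bytes are F9 42 08 45 1B AF 4C D6.

F9 42 08 45 1B AF 4C D6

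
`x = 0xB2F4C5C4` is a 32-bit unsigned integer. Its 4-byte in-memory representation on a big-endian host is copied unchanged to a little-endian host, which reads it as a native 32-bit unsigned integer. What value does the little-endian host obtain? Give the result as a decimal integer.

Stored big-endian, the bytes at ascending addresses are B2 F4 C5 C4.
Read back as little-endian, the first byte is least significant, giving 0xC4C5F4B2.
0xC4C5F4B2 = 3301307570.

3301307570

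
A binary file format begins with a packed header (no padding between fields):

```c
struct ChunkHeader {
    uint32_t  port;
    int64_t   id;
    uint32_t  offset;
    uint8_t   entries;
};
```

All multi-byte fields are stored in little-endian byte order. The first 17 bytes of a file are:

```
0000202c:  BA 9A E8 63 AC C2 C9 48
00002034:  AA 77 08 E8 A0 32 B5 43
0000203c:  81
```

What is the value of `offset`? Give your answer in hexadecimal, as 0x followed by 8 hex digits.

`offset` follows `port` (4 B), `id` (8 B), so it starts at offset 4 + 8 = 12 and occupies 4 bytes.
Bytes at offsets 12..15: A0 32 B5 43.
Little-endian stores the least-significant byte at the lowest address.
Reassemble most-significant byte first: 43 B5 32 A0 → 0x43B532A0.

0x43B532A0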